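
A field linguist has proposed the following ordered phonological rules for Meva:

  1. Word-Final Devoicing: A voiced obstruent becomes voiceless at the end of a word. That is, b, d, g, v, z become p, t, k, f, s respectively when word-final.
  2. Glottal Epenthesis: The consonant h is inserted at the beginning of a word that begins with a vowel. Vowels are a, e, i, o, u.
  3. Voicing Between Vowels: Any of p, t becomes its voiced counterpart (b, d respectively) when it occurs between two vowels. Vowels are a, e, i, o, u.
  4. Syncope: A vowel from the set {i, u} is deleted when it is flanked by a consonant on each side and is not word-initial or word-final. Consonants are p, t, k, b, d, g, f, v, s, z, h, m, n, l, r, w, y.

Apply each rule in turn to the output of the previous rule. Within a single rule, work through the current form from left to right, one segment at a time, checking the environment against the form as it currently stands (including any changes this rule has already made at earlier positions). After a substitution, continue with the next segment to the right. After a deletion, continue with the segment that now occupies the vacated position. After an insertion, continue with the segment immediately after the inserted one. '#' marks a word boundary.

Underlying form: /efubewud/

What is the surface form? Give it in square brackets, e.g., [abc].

[hefbewt]

1 Word-Final Devoicing: [efubewud] → [efubewut]
2 Glottal Epenthesis: [efubewut] → [hefubewut]
3 Voicing Between Vowels: no change — [hefubewut]
4 Syncope: [hefubewut] → [hefbewt]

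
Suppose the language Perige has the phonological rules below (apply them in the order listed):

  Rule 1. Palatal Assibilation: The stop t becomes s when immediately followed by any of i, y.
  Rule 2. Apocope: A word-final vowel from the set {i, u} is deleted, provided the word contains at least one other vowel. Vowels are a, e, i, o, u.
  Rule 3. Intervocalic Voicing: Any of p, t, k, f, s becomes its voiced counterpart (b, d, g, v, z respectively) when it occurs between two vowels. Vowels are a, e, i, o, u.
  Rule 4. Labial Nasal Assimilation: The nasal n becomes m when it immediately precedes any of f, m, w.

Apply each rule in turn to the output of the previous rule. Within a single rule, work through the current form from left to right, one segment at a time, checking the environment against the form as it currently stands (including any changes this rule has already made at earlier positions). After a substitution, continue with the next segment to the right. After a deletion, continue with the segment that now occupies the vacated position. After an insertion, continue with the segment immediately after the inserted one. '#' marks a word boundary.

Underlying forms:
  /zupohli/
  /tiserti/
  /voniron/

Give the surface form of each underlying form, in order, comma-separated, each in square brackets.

[zubohl], [sizers], [voniron]

/zupohli/:
  Rule 1 Palatal Assibilation: no change — [zupohli]
  Rule 2 Apocope: [zupohli] → [zupohl]
  Rule 3 Intervocalic Voicing: [zupohl] → [zubohl]
  Rule 4 Labial Nasal Assimilation: no change — [zubohl]
/tiserti/:
  Rule 1 Palatal Assibilation: [tiserti] → [sisersi]
  Rule 2 Apocope: [sisersi] → [sisers]
  Rule 3 Intervocalic Voicing: [sisers] → [sizers]
  Rule 4 Labial Nasal Assimilation: no change — [sizers]
/voniron/:
  Rule 1 Palatal Assibilation: no change — [voniron]
  Rule 2 Apocope: no change — [voniron]
  Rule 3 Intervocalic Voicing: no change — [voniron]
  Rule 4 Labial Nasal Assimilation: no change — [voniron]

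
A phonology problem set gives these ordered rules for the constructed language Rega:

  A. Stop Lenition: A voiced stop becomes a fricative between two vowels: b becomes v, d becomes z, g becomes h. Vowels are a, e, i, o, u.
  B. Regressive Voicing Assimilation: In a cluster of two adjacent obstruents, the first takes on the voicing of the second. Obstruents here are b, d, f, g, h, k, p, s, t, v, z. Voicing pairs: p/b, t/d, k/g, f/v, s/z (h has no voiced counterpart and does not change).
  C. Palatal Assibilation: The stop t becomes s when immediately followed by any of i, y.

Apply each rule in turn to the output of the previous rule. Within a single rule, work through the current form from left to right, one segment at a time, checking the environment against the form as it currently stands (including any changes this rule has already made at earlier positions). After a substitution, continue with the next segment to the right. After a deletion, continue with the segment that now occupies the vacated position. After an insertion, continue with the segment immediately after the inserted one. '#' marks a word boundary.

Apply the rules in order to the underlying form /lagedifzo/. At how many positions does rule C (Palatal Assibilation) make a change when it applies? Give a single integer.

A Stop Lenition: [lagedifzo] → [lahezifzo]
B Regressive Voicing Assimilation: [lahezifzo] → [lahezivzo]
C Palatal Assibilation: no change — [lahezivzo]
Rule C changed 0 position(s).

0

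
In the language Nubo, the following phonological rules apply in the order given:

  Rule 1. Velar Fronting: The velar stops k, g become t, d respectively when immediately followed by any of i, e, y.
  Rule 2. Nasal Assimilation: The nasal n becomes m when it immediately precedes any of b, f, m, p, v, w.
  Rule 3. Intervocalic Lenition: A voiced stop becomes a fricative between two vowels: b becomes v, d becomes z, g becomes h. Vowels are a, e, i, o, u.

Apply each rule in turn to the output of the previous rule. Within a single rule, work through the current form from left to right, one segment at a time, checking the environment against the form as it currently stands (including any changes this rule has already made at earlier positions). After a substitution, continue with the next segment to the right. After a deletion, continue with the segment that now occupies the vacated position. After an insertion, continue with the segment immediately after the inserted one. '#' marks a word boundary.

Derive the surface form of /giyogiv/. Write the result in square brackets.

[diyoziv]

Rule 1 Velar Fronting: [giyogiv] → [diyodiv]
Rule 2 Nasal Assimilation: no change — [diyodiv]
Rule 3 Intervocalic Lenition: [diyodiv] → [diyoziv]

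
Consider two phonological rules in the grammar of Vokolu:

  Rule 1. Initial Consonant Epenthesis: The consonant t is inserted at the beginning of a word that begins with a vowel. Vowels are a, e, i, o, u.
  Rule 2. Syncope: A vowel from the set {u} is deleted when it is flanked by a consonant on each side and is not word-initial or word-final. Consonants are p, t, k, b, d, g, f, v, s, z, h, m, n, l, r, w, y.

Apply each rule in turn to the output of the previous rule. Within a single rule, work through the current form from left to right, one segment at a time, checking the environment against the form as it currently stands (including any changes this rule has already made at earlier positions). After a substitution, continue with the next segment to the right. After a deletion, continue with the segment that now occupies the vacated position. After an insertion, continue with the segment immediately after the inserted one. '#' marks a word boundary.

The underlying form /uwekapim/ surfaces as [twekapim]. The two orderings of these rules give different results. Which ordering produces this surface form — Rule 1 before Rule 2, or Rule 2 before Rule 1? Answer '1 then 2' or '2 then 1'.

Order 1 then 2:
  1 Initial Consonant Epenthesis: [uwekapim] → [tuwekapim]
  2 Syncope: [tuwekapim] → [twekapim]
  result: [twekapim]
Order 2 then 1:
  2 Syncope: no change — [uwekapim]
  1 Initial Consonant Epenthesis: [uwekapim] → [tuwekapim]
  result: [tuwekapim]

1 then 2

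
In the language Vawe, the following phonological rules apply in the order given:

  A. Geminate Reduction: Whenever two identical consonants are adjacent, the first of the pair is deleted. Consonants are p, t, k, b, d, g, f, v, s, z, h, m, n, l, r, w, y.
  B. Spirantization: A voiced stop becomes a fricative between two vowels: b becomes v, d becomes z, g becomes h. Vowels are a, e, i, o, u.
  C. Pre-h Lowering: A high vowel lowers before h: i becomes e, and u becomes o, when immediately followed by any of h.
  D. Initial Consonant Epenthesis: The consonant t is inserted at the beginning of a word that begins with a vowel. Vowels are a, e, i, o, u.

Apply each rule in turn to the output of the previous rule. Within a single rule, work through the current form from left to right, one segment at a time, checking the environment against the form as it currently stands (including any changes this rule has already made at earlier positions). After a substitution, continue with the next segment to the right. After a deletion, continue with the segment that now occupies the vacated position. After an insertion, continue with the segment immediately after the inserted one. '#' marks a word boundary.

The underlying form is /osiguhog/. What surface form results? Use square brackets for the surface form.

[tosehohog]

A Geminate Reduction: no change — [osiguhog]
B Spirantization: [osiguhog] → [osihuhog]
C Pre-h Lowering: [osihuhog] → [osehohog]
D Initial Consonant Epenthesis: [osehohog] → [tosehohog]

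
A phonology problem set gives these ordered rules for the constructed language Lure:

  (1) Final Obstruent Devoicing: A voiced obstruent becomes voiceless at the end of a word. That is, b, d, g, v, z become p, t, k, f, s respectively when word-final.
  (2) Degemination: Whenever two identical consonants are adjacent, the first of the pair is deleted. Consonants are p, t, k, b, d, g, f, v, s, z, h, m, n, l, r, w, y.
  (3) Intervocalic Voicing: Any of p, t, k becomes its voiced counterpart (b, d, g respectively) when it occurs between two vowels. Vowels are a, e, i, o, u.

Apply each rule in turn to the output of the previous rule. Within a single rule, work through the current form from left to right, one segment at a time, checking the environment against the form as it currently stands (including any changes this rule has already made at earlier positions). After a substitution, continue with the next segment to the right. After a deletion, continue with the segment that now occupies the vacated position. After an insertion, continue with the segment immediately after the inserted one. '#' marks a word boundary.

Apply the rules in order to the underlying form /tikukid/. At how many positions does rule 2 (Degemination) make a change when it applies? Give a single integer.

0

(1) Final Obstruent Devoicing: [tikukid] → [tikukit]
(2) Degemination: no change — [tikukit]
(3) Intervocalic Voicing: [tikukit] → [tigugit]
Rule 2 changed 0 position(s).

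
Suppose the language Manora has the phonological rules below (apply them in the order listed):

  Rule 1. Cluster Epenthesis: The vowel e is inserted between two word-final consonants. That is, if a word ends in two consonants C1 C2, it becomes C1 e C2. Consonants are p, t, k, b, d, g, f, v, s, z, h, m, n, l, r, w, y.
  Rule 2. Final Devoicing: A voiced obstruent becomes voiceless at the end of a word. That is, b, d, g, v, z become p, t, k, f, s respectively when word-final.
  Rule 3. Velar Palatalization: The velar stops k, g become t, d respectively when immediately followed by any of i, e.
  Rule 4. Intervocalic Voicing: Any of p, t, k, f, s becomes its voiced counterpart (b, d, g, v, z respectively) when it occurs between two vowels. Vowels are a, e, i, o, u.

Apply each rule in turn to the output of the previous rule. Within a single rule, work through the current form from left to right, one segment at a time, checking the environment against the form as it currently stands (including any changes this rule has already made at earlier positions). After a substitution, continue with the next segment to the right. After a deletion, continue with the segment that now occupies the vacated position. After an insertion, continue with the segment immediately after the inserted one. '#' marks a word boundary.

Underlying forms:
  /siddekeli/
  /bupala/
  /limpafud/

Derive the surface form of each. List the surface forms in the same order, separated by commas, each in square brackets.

[siddedeli], [bubala], [limpavut]

/siddekeli/:
  Rule 1 Cluster Epenthesis: no change — [siddekeli]
  Rule 2 Final Devoicing: no change — [siddekeli]
  Rule 3 Velar Palatalization: [siddekeli] → [siddeteli]
  Rule 4 Intervocalic Voicing: [siddeteli] → [siddedeli]
/bupala/:
  Rule 1 Cluster Epenthesis: no change — [bupala]
  Rule 2 Final Devoicing: no change — [bupala]
  Rule 3 Velar Palatalization: no change — [bupala]
  Rule 4 Intervocalic Voicing: [bupala] → [bubala]
/limpafud/:
  Rule 1 Cluster Epenthesis: no change — [limpafud]
  Rule 2 Final Devoicing: [limpafud] → [limpafut]
  Rule 3 Velar Palatalization: no change — [limpafut]
  Rule 4 Intervocalic Voicing: [limpafut] → [limpavut]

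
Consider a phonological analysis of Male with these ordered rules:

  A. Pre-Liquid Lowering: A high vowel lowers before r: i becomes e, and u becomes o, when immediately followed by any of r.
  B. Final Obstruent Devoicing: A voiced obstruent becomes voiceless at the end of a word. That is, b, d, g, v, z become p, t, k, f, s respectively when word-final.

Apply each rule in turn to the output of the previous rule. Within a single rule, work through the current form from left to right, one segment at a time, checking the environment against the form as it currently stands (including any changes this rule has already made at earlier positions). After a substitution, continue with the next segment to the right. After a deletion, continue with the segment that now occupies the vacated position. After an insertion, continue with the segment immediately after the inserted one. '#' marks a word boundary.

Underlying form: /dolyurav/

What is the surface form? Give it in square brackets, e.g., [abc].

[dolyoraf]

A Pre-Liquid Lowering: [dolyurav] → [dolyorav]
B Final Obstruent Devoicing: [dolyorav] → [dolyoraf]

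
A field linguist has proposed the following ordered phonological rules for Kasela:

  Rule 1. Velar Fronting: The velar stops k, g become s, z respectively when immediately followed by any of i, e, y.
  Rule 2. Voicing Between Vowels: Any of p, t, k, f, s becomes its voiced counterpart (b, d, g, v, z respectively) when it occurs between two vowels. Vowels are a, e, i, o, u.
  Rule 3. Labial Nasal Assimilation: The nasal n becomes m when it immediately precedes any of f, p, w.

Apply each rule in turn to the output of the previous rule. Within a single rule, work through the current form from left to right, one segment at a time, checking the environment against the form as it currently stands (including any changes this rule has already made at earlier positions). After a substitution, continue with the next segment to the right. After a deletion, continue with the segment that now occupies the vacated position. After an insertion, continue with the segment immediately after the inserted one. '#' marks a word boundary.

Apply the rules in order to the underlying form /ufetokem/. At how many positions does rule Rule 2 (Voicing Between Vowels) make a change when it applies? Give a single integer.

Rule 1 Velar Fronting: [ufetokem] → [ufetosem]
Rule 2 Voicing Between Vowels: [ufetosem] → [uvedozem]
Rule 3 Labial Nasal Assimilation: no change — [uvedozem]
Rule Rule 2 changed 3 position(s).

3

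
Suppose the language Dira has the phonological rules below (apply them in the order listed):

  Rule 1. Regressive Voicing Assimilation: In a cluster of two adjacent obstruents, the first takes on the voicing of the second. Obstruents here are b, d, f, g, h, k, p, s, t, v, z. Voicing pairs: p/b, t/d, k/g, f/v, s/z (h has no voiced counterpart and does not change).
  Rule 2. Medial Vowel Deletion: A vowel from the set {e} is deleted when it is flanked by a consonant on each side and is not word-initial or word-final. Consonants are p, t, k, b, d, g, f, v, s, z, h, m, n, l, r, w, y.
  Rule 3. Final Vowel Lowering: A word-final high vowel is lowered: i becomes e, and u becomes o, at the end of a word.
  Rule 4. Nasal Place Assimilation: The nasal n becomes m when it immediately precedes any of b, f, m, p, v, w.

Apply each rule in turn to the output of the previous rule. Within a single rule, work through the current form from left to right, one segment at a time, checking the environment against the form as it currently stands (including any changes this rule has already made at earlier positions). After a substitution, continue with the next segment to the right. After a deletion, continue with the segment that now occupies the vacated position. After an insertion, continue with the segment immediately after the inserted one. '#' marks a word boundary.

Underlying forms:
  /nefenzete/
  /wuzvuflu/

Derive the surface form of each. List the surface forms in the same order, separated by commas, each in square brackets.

[mfnzte], [wuzvuflo]

/nefenzete/:
  Rule 1 Regressive Voicing Assimilation: no change — [nefenzete]
  Rule 2 Medial Vowel Deletion: [nefenzete] → [nfnzte]
  Rule 3 Final Vowel Lowering: no change — [nfnzte]
  Rule 4 Nasal Place Assimilation: [nfnzte] → [mfnzte]
/wuzvuflu/:
  Rule 1 Regressive Voicing Assimilation: no change — [wuzvuflu]
  Rule 2 Medial Vowel Deletion: no change — [wuzvuflu]
  Rule 3 Final Vowel Lowering: [wuzvuflu] → [wuzvuflo]
  Rule 4 Nasal Place Assimilation: no change — [wuzvuflo]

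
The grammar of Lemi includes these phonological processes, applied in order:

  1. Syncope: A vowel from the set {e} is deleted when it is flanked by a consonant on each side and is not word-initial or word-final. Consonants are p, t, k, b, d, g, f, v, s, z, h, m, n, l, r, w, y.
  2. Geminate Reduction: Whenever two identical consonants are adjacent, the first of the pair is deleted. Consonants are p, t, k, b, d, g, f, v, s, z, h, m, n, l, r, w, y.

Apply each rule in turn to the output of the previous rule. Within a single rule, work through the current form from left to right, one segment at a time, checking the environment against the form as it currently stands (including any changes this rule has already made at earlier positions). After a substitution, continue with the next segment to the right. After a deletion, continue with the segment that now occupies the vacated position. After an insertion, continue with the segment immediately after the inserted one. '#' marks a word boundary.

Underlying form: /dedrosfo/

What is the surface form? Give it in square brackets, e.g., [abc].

1 Syncope: [dedrosfo] → [ddrosfo]
2 Geminate Reduction: [ddrosfo] → [drosfo]

[drosfo]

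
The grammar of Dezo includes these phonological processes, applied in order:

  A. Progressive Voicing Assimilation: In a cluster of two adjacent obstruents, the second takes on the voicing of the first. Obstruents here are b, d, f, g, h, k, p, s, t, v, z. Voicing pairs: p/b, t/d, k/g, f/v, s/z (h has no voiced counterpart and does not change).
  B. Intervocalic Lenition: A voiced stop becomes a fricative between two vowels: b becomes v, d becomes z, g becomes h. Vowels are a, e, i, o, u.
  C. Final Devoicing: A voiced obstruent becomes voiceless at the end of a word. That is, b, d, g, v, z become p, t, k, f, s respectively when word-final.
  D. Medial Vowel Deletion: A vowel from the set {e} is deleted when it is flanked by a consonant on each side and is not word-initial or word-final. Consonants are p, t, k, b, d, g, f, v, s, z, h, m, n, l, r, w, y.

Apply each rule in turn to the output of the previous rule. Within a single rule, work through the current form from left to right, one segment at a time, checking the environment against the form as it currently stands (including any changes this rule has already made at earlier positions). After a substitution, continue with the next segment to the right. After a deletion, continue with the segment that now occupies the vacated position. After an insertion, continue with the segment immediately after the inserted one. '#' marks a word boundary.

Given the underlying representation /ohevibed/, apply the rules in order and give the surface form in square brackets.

[ohvivt]

A Progressive Voicing Assimilation: no change — [ohevibed]
B Intervocalic Lenition: [ohevibed] → [ohevived]
C Final Devoicing: [ohevived] → [ohevivet]
D Medial Vowel Deletion: [ohevivet] → [ohvivt]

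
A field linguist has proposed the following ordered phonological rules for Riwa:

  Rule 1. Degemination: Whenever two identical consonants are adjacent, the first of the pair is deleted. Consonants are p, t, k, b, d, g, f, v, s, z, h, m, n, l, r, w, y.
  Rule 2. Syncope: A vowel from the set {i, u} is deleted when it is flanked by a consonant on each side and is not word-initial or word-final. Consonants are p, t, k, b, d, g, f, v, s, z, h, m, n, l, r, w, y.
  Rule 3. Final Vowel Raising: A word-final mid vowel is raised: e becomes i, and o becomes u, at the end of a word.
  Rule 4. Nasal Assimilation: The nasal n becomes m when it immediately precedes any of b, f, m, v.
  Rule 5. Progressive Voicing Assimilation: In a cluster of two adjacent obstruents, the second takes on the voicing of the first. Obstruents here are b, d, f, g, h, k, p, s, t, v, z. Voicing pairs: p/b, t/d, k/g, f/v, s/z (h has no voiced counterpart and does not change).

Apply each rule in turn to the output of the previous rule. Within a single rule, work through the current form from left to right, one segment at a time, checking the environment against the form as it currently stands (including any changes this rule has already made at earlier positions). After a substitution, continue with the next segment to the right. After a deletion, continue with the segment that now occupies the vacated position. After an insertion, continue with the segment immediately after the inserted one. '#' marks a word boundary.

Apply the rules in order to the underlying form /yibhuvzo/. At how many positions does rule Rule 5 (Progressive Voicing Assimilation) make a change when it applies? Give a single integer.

2

Rule 1 Degemination: no change — [yibhuvzo]
Rule 2 Syncope: [yibhuvzo] → [ybhvzo]
Rule 3 Final Vowel Raising: [ybhvzo] → [ybhvzu]
Rule 4 Nasal Assimilation: no change — [ybhvzu]
Rule 5 Progressive Voicing Assimilation: [ybhvzu] → [ybhfsu]
Rule Rule 5 changed 2 position(s).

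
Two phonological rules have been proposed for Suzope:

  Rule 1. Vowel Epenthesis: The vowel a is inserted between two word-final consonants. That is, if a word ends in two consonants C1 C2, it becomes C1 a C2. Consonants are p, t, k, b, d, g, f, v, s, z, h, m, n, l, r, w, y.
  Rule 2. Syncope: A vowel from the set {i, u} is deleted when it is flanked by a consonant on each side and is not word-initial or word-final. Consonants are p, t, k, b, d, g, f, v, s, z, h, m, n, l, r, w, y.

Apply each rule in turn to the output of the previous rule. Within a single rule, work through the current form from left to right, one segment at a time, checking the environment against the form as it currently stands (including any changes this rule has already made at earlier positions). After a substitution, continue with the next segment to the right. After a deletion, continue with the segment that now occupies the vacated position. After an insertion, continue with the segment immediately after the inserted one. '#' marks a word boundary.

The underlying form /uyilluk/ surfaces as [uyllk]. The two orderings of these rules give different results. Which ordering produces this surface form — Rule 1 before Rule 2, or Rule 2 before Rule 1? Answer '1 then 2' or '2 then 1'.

1 then 2

Order 1 then 2:
  1 Vowel Epenthesis: no change — [uyilluk]
  2 Syncope: [uyilluk] → [uyllk]
  result: [uyllk]
Order 2 then 1:
  2 Syncope: [uyilluk] → [uyllk]
  1 Vowel Epenthesis: [uyllk] → [uyllak]
  result: [uyllak]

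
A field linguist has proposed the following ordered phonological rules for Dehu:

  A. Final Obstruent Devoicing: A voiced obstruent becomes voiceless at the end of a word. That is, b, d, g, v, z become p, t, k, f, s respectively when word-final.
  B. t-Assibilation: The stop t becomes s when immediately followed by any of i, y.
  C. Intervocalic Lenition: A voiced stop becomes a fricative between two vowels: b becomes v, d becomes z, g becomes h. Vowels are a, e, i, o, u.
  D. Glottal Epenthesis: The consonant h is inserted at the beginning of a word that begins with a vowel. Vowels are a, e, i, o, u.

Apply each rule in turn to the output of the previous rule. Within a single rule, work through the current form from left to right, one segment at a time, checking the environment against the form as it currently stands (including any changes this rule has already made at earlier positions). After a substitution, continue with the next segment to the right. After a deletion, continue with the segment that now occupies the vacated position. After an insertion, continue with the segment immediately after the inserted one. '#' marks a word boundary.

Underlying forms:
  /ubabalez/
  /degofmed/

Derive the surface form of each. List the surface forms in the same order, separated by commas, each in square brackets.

/ubabalez/:
  A Final Obstruent Devoicing: [ubabalez] → [ubabales]
  B t-Assibilation: no change — [ubabales]
  C Intervocalic Lenition: [ubabales] → [uvavales]
  D Glottal Epenthesis: [uvavales] → [huvavales]
/degofmed/:
  A Final Obstruent Devoicing: [degofmed] → [degofmet]
  B t-Assibilation: no change — [degofmet]
  C Intervocalic Lenition: [degofmet] → [dehofmet]
  D Glottal Epenthesis: no change — [dehofmet]

[huvavales], [dehofmet]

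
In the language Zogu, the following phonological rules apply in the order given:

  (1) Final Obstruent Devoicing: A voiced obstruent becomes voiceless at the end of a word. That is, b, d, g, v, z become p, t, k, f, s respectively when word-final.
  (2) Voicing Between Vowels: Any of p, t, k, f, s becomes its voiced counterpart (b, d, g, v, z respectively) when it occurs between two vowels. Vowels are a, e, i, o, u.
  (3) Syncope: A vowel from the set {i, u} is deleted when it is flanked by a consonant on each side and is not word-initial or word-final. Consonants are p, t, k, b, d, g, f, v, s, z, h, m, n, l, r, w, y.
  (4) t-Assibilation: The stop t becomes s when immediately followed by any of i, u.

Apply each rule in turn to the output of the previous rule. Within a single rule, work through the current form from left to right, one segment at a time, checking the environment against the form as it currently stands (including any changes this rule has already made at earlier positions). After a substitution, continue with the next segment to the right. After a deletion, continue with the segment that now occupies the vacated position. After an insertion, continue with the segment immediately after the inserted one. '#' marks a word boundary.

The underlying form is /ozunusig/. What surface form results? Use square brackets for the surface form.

[oznzk]

(1) Final Obstruent Devoicing: [ozunusig] → [ozunusik]
(2) Voicing Between Vowels: [ozunusik] → [ozunuzik]
(3) Syncope: [ozunuzik] → [oznzk]
(4) t-Assibilation: no change — [oznzk]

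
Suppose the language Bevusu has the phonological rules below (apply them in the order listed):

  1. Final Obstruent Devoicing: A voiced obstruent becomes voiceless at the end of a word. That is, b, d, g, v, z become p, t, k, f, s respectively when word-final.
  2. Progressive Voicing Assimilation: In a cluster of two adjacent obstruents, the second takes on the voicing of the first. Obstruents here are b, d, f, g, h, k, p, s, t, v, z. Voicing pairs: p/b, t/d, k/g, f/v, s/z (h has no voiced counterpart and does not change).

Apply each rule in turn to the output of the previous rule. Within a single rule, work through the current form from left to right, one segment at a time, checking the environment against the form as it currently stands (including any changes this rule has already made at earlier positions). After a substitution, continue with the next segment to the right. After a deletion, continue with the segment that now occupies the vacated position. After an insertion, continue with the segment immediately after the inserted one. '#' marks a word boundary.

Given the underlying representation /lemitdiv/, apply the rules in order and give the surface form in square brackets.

1 Final Obstruent Devoicing: [lemitdiv] → [lemitdif]
2 Progressive Voicing Assimilation: [lemitdif] → [lemittif]

[lemittif]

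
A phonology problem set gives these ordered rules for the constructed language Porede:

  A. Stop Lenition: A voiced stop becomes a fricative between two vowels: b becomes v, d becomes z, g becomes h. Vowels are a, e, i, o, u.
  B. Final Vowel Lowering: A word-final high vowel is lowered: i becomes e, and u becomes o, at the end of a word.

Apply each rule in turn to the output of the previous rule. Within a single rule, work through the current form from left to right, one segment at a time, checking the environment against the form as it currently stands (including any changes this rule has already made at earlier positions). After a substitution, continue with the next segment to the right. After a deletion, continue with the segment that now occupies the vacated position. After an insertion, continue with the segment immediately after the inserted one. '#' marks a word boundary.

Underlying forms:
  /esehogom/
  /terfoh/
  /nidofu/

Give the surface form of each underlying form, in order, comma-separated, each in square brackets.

/esehogom/:
  A Stop Lenition: [esehogom] → [esehohom]
  B Final Vowel Lowering: no change — [esehohom]
/terfoh/:
  A Stop Lenition: no change — [terfoh]
  B Final Vowel Lowering: no change — [terfoh]
/nidofu/:
  A Stop Lenition: [nidofu] → [nizofu]
  B Final Vowel Lowering: [nizofu] → [nizofo]

[esehohom], [terfoh], [nizofo]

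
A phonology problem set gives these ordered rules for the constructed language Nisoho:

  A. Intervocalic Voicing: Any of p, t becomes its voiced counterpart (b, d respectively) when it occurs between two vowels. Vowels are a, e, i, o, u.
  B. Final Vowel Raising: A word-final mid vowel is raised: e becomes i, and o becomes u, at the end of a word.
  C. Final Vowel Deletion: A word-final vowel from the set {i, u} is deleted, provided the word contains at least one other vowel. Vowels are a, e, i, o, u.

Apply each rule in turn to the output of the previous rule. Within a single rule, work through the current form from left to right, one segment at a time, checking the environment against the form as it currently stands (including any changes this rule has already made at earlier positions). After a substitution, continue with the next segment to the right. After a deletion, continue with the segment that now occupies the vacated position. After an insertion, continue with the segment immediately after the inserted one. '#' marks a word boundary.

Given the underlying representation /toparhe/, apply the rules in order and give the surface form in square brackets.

A Intervocalic Voicing: [toparhe] → [tobarhe]
B Final Vowel Raising: [tobarhe] → [tobarhi]
C Final Vowel Deletion: [tobarhi] → [tobarh]

[tobarh]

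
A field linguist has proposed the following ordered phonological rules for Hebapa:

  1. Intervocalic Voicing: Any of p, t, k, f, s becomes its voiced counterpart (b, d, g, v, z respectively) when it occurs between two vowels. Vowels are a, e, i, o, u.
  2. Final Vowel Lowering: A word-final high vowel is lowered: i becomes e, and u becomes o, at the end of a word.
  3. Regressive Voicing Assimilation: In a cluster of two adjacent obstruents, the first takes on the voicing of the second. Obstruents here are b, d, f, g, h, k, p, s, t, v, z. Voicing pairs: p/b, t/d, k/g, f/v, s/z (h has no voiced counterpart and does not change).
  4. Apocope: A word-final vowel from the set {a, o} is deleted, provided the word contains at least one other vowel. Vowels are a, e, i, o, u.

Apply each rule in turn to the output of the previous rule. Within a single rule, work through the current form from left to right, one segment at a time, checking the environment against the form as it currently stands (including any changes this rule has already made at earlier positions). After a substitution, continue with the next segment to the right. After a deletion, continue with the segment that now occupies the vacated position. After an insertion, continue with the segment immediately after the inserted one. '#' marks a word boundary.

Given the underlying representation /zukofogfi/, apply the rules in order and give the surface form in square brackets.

[zugovokfe]

1 Intervocalic Voicing: [zukofogfi] → [zugovogfi]
2 Final Vowel Lowering: [zugovogfi] → [zugovogfe]
3 Regressive Voicing Assimilation: [zugovogfe] → [zugovokfe]
4 Apocope: no change — [zugovokfe]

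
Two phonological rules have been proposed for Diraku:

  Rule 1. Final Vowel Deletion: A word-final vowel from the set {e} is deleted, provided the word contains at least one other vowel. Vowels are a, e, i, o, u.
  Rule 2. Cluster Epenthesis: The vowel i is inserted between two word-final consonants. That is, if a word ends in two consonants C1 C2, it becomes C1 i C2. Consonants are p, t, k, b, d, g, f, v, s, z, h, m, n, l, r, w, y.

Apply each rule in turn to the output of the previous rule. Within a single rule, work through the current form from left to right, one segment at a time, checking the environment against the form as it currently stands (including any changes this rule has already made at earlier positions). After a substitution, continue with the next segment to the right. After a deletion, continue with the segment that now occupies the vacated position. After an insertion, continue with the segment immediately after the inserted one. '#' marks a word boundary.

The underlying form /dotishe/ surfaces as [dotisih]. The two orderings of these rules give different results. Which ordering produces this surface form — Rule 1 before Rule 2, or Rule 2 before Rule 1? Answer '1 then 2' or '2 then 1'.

Order 1 then 2:
  1 Final Vowel Deletion: [dotishe] → [dotish]
  2 Cluster Epenthesis: [dotish] → [dotisih]
  result: [dotisih]
Order 2 then 1:
  2 Cluster Epenthesis: no change — [dotishe]
  1 Final Vowel Deletion: [dotishe] → [dotish]
  result: [dotish]

1 then 2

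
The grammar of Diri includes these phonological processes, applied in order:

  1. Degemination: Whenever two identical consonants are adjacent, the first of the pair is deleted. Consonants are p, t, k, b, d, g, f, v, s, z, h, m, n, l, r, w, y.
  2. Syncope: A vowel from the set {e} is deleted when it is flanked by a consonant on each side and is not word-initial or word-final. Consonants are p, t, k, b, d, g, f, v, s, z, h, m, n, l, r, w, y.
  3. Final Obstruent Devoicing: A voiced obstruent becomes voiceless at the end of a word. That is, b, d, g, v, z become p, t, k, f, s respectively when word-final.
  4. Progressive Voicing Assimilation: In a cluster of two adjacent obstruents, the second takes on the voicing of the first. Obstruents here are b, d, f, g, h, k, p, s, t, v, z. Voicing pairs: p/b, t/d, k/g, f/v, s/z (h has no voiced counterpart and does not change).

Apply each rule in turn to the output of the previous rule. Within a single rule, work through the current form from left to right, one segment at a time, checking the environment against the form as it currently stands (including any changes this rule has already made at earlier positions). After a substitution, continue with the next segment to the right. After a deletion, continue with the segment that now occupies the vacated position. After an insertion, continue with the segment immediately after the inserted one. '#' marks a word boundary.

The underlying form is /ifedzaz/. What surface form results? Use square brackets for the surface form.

1 Degemination: no change — [ifedzaz]
2 Syncope: [ifedzaz] → [ifdzaz]
3 Final Obstruent Devoicing: [ifdzaz] → [ifdzas]
4 Progressive Voicing Assimilation: [ifdzas] → [iftsas]

[iftsas]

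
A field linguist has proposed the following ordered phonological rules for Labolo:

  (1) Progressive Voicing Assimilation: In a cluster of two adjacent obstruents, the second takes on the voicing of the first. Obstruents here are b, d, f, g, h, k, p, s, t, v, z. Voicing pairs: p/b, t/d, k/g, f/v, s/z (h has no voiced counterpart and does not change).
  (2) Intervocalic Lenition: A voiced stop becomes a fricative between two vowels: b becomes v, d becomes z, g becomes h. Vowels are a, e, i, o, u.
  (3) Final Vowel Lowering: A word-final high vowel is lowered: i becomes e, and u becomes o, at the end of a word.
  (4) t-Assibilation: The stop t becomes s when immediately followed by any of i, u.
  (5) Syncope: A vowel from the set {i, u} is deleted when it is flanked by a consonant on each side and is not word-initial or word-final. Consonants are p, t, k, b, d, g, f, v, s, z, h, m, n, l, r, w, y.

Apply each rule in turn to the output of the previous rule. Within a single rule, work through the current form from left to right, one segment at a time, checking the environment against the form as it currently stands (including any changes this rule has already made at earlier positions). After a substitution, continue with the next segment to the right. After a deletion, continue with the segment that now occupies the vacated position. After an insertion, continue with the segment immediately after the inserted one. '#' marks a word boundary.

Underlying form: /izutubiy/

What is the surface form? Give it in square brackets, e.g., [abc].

[izsvy]

(1) Progressive Voicing Assimilation: no change — [izutubiy]
(2) Intervocalic Lenition: [izutubiy] → [izutuviy]
(3) Final Vowel Lowering: no change — [izutuviy]
(4) t-Assibilation: [izutuviy] → [izusuviy]
(5) Syncope: [izusuviy] → [izsvy]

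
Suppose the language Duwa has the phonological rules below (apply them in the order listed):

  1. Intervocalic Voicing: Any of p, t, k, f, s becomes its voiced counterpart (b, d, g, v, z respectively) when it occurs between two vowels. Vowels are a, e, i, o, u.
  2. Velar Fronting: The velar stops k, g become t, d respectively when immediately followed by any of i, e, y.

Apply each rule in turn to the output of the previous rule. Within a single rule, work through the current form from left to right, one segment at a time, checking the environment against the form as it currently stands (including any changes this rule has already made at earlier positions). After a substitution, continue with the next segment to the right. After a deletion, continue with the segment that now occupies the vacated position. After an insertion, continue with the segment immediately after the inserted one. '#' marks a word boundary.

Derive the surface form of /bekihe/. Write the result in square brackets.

1 Intervocalic Voicing: [bekihe] → [begihe]
2 Velar Fronting: [begihe] → [bedihe]

[bedihe]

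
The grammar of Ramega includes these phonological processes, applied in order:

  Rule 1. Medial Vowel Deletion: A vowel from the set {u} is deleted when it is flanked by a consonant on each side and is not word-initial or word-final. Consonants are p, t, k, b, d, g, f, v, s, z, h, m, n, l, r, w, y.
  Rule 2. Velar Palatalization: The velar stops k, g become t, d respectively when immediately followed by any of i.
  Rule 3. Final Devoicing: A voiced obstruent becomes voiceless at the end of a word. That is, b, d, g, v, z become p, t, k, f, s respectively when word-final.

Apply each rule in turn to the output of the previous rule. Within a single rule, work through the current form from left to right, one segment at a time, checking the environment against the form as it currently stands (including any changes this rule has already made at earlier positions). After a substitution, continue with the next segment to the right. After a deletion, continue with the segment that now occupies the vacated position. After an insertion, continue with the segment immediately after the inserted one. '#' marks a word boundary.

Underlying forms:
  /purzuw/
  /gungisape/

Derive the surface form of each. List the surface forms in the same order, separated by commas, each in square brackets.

[przw], [gndisape]

/purzuw/:
  Rule 1 Medial Vowel Deletion: [purzuw] → [przw]
  Rule 2 Velar Palatalization: no change — [przw]
  Rule 3 Final Devoicing: no change — [przw]
/gungisape/:
  Rule 1 Medial Vowel Deletion: [gungisape] → [gngisape]
  Rule 2 Velar Palatalization: [gngisape] → [gndisape]
  Rule 3 Final Devoicing: no change — [gndisape]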